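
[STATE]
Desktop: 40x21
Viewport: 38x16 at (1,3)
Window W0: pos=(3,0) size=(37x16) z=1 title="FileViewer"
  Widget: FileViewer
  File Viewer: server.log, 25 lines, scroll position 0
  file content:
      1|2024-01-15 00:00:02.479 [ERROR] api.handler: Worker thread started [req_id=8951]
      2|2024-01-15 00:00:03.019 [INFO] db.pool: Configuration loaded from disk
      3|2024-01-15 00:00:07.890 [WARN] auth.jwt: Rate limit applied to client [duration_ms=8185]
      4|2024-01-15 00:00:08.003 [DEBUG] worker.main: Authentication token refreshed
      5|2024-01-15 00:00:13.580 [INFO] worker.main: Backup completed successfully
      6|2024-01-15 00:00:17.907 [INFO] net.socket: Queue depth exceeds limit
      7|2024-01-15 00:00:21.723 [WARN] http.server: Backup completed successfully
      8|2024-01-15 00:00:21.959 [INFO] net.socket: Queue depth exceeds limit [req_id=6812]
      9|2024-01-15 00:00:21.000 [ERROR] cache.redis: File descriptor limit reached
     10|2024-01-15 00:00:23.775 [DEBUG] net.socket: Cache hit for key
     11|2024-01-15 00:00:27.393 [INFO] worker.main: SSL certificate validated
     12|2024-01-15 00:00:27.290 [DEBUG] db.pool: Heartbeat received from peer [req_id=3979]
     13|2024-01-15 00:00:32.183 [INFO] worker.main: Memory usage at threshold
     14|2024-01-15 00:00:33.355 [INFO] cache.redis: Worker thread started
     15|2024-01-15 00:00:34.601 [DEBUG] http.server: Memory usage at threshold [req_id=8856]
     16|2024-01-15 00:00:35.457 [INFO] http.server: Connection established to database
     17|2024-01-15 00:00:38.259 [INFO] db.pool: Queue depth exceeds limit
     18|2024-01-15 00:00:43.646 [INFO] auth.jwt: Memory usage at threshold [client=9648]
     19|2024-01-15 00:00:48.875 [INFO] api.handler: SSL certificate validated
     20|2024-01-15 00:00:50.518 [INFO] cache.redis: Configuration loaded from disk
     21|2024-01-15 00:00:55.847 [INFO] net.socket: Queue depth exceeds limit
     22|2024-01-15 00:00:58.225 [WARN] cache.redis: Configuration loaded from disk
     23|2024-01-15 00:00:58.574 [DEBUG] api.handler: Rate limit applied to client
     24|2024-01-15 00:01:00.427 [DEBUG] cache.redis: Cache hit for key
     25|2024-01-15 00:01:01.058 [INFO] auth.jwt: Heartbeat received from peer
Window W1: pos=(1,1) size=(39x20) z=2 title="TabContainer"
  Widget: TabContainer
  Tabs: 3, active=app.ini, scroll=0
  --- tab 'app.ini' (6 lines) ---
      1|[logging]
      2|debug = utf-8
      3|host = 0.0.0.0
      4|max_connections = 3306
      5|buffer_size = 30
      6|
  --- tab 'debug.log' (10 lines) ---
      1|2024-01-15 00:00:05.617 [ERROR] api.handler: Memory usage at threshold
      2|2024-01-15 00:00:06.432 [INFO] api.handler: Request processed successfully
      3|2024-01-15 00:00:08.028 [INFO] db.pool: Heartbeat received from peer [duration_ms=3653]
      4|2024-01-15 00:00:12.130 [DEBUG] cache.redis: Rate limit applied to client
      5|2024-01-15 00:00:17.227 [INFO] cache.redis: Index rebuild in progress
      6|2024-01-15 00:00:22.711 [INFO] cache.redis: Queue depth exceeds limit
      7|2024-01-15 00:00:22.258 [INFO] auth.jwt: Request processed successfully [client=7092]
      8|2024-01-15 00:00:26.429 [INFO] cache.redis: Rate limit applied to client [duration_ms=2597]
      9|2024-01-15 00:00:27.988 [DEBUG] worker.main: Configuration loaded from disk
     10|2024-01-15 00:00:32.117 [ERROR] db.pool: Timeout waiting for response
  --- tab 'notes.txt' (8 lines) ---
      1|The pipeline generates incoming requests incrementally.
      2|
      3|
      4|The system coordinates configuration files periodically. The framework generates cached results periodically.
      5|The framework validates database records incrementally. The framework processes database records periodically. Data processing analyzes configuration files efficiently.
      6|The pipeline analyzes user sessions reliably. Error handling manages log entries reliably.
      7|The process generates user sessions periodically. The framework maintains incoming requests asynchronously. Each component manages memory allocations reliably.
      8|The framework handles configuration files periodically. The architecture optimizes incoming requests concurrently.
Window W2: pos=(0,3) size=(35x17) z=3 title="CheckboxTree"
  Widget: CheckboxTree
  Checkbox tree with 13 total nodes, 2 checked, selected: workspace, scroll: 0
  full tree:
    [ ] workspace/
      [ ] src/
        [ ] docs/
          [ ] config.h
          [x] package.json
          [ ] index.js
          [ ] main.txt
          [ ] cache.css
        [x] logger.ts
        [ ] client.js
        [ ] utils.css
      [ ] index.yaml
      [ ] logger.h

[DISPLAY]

━━━━━━━━━━━━━━━━━━━━━━━━━━━━━━━━━┓────
 CheckboxTree                    ┃    
─────────────────────────────────┨────
>[-] workspace/                  ┃    
   [-] src/                      ┃    
     [-] docs/                   ┃    
       [ ] config.h              ┃    
       [x] package.json          ┃    
       [ ] index.js              ┃    
       [ ] main.txt              ┃    
       [ ] cache.css             ┃    
     [x] logger.ts               ┃    
     [ ] client.js               ┃    
     [ ] utils.css               ┃    
   [ ] index.yaml                ┃    
   [ ] logger.h                  ┃    


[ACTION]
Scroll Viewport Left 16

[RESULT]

┏━━━━━━━━━━━━━━━━━━━━━━━━━━━━━━━━━┓───
┃ CheckboxTree                    ┃   
┠─────────────────────────────────┨───
┃>[-] workspace/                  ┃   
┃   [-] src/                      ┃   
┃     [-] docs/                   ┃   
┃       [ ] config.h              ┃   
┃       [x] package.json          ┃   
┃       [ ] index.js              ┃   
┃       [ ] main.txt              ┃   
┃       [ ] cache.css             ┃   
┃     [x] logger.ts               ┃   
┃     [ ] client.js               ┃   
┃     [ ] utils.css               ┃   
┃   [ ] index.yaml                ┃   
┃   [ ] logger.h                  ┃   


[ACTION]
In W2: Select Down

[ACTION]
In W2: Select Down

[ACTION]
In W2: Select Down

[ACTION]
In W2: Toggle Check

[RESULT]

┏━━━━━━━━━━━━━━━━━━━━━━━━━━━━━━━━━┓───
┃ CheckboxTree                    ┃   
┠─────────────────────────────────┨───
┃ [-] workspace/                  ┃   
┃   [-] src/                      ┃   
┃     [-] docs/                   ┃   
┃>      [x] config.h              ┃   
┃       [x] package.json          ┃   
┃       [ ] index.js              ┃   
┃       [ ] main.txt              ┃   
┃       [ ] cache.css             ┃   
┃     [x] logger.ts               ┃   
┃     [ ] client.js               ┃   
┃     [ ] utils.css               ┃   
┃   [ ] index.yaml                ┃   
┃   [ ] logger.h                  ┃   


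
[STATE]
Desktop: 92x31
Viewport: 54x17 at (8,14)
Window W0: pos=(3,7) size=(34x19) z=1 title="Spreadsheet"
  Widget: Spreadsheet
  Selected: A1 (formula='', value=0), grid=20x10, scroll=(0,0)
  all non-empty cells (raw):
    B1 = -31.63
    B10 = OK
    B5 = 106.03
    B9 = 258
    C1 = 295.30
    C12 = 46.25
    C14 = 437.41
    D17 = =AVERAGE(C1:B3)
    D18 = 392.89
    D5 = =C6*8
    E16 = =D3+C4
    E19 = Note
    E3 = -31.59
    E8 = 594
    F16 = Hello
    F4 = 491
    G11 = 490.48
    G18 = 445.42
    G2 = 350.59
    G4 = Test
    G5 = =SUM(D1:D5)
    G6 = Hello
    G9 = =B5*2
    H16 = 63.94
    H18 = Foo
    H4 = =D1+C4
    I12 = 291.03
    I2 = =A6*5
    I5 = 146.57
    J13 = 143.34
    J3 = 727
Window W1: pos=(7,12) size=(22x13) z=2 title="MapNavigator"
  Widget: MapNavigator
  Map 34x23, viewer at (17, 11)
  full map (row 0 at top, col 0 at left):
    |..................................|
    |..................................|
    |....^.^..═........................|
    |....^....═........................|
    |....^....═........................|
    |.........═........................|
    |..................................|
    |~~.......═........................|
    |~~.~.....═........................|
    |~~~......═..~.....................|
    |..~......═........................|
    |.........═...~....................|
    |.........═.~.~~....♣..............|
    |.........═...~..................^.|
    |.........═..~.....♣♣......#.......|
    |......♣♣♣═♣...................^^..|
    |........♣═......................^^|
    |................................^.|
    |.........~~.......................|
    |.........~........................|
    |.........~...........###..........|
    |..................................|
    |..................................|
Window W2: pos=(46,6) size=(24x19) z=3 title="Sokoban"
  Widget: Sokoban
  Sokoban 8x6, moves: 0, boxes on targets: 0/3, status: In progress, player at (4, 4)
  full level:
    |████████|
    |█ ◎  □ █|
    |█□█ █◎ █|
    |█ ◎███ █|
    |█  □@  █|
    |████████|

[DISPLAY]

────────────────────┨  0    ┃         ┃████████       
..═.................┃  0    ┃         ┃Moves: 0  0/3  
..═.................┃  0    ┃         ┃               
..═..~..............┃  0    ┃         ┃               
..═.................┃  0    ┃         ┃               
..═...~...@.........┃  0    ┃         ┃               
..═.~.~~....♣.......┃  0    ┃         ┃               
..═...~.............┃  0    ┃         ┃               
..═..~.....♣♣......#┃  0    ┃         ┃               
♣♣═♣................┃  0    ┃         ┃               
━━━━━━━━━━━━━━━━━━━━┛.25    ┃         ┗━━━━━━━━━━━━━━━
━━━━━━━━━━━━━━━━━━━━━━━━━━━━┛                         
                                                      
                                                      
                                                      
                                                      
                                                      


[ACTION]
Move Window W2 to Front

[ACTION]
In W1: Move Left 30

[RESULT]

────────────────────┨  0    ┃         ┃████████       
          ~~.......═┃  0    ┃         ┃Moves: 0  0/3  
          ~~.~.....═┃  0    ┃         ┃               
          ~~~......═┃  0    ┃         ┃               
          ..~......═┃  0    ┃         ┃               
          @........═┃  0    ┃         ┃               
          .........═┃  0    ┃         ┃               
          .........═┃  0    ┃         ┃               
          .........═┃  0    ┃         ┃               
          ......♣♣♣═┃  0    ┃         ┃               
━━━━━━━━━━━━━━━━━━━━┛.25    ┃         ┗━━━━━━━━━━━━━━━
━━━━━━━━━━━━━━━━━━━━━━━━━━━━┛                         
                                                      
                                                      
                                                      
                                                      
                                                      


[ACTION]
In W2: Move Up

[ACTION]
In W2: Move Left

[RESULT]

────────────────────┨  0    ┃         ┃████████       
          ~~.......═┃  0    ┃         ┃Moves: 1  0/3  
          ~~.~.....═┃  0    ┃         ┃               
          ~~~......═┃  0    ┃         ┃               
          ..~......═┃  0    ┃         ┃               
          @........═┃  0    ┃         ┃               
          .........═┃  0    ┃         ┃               
          .........═┃  0    ┃         ┃               
          .........═┃  0    ┃         ┃               
          ......♣♣♣═┃  0    ┃         ┃               
━━━━━━━━━━━━━━━━━━━━┛.25    ┃         ┗━━━━━━━━━━━━━━━
━━━━━━━━━━━━━━━━━━━━━━━━━━━━┛                         
                                                      
                                                      
                                                      
                                                      
                                                      


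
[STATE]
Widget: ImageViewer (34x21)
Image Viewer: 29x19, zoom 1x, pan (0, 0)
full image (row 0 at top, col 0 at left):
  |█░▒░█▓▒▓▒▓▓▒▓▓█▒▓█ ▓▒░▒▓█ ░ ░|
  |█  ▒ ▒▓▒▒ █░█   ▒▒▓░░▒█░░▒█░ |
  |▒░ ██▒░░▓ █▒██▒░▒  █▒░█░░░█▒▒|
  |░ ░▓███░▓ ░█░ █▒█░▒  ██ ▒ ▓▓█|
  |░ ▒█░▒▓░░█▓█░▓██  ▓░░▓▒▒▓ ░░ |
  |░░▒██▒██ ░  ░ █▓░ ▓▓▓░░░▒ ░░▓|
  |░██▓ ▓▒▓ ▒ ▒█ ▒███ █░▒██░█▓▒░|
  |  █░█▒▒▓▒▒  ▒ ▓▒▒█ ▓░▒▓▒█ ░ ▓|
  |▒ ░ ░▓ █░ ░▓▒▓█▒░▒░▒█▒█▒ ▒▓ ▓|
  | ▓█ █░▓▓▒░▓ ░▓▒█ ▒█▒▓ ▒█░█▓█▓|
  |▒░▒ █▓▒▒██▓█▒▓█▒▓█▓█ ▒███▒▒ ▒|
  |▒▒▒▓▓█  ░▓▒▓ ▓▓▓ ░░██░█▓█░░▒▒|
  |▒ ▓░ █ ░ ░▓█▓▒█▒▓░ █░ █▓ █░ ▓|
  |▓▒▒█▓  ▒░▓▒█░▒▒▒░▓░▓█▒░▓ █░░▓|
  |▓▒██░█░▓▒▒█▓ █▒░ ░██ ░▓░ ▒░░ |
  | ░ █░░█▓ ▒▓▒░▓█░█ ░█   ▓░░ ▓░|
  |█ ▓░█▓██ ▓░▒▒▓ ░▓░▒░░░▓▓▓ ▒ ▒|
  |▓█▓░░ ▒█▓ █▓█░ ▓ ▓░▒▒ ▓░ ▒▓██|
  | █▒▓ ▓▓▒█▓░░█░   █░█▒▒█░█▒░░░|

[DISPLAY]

█░▒░█▓▒▓▒▓▓▒▓▓█▒▓█ ▓▒░▒▓█ ░ ░     
█  ▒ ▒▓▒▒ █░█   ▒▒▓░░▒█░░▒█░      
▒░ ██▒░░▓ █▒██▒░▒  █▒░█░░░█▒▒     
░ ░▓███░▓ ░█░ █▒█░▒  ██ ▒ ▓▓█     
░ ▒█░▒▓░░█▓█░▓██  ▓░░▓▒▒▓ ░░      
░░▒██▒██ ░  ░ █▓░ ▓▓▓░░░▒ ░░▓     
░██▓ ▓▒▓ ▒ ▒█ ▒███ █░▒██░█▓▒░     
  █░█▒▒▓▒▒  ▒ ▓▒▒█ ▓░▒▓▒█ ░ ▓     
▒ ░ ░▓ █░ ░▓▒▓█▒░▒░▒█▒█▒ ▒▓ ▓     
 ▓█ █░▓▓▒░▓ ░▓▒█ ▒█▒▓ ▒█░█▓█▓     
▒░▒ █▓▒▒██▓█▒▓█▒▓█▓█ ▒███▒▒ ▒     
▒▒▒▓▓█  ░▓▒▓ ▓▓▓ ░░██░█▓█░░▒▒     
▒ ▓░ █ ░ ░▓█▓▒█▒▓░ █░ █▓ █░ ▓     
▓▒▒█▓  ▒░▓▒█░▒▒▒░▓░▓█▒░▓ █░░▓     
▓▒██░█░▓▒▒█▓ █▒░ ░██ ░▓░ ▒░░      
 ░ █░░█▓ ▒▓▒░▓█░█ ░█   ▓░░ ▓░     
█ ▓░█▓██ ▓░▒▒▓ ░▓░▒░░░▓▓▓ ▒ ▒     
▓█▓░░ ▒█▓ █▓█░ ▓ ▓░▒▒ ▓░ ▒▓██     
 █▒▓ ▓▓▒█▓░░█░   █░█▒▒█░█▒░░░     
                                  
                                  


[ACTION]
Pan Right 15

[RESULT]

▒▓█ ▓▒░▒▓█ ░ ░                    
 ▒▒▓░░▒█░░▒█░                     
░▒  █▒░█░░░█▒▒                    
▒█░▒  ██ ▒ ▓▓█                    
█  ▓░░▓▒▒▓ ░░                     
▓░ ▓▓▓░░░▒ ░░▓                    
███ █░▒██░█▓▒░                    
▒▒█ ▓░▒▓▒█ ░ ▓                    
▒░▒░▒█▒█▒ ▒▓ ▓                    
█ ▒█▒▓ ▒█░█▓█▓                    
▒▓█▓█ ▒███▒▒ ▒                    
▓ ░░██░█▓█░░▒▒                    
▒▓░ █░ █▓ █░ ▓                    
▒░▓░▓█▒░▓ █░░▓                    
░ ░██ ░▓░ ▒░░                     
░█ ░█   ▓░░ ▓░                    
░▓░▒░░░▓▓▓ ▒ ▒                    
▓ ▓░▒▒ ▓░ ▒▓██                    
  █░█▒▒█░█▒░░░                    
                                  
                                  


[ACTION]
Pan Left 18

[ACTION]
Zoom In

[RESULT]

██░░▒▒░░██▓▓▒▒▓▓▒▒▓▓▓▓▒▒▓▓▓▓██▒▒▓▓
██░░▒▒░░██▓▓▒▒▓▓▒▒▓▓▓▓▒▒▓▓▓▓██▒▒▓▓
██    ▒▒  ▒▒▓▓▒▒▒▒  ██░░██      ▒▒
██    ▒▒  ▒▒▓▓▒▒▒▒  ██░░██      ▒▒
▒▒░░  ████▒▒░░░░▓▓  ██▒▒████▒▒░░▒▒
▒▒░░  ████▒▒░░░░▓▓  ██▒▒████▒▒░░▒▒
░░  ░░▓▓██████░░▓▓  ░░██░░  ██▒▒██
░░  ░░▓▓██████░░▓▓  ░░██░░  ██▒▒██
░░  ▒▒██░░▒▒▓▓░░░░██▓▓██░░▓▓████  
░░  ▒▒██░░▒▒▓▓░░░░██▓▓██░░▓▓████  
░░░░▒▒████▒▒████  ░░    ░░  ██▓▓░░
░░░░▒▒████▒▒████  ░░    ░░  ██▓▓░░
░░████▓▓  ▓▓▒▒▓▓  ▒▒  ▒▒██  ▒▒████
░░████▓▓  ▓▓▒▒▓▓  ▒▒  ▒▒██  ▒▒████
    ██░░██▒▒▒▒▓▓▒▒▒▒    ▒▒  ▓▓▒▒▒▒
    ██░░██▒▒▒▒▓▓▒▒▒▒    ▒▒  ▓▓▒▒▒▒
▒▒  ░░  ░░▓▓  ██░░  ░░▓▓▒▒▓▓██▒▒░░
▒▒  ░░  ░░▓▓  ██░░  ░░▓▓▒▒▓▓██▒▒░░
  ▓▓██  ██░░▓▓▓▓▒▒░░▓▓  ░░▓▓▒▒██  
  ▓▓██  ██░░▓▓▓▓▒▒░░▓▓  ░░▓▓▒▒██  
▒▒░░▒▒  ██▓▓▒▒▒▒████▓▓██▒▒▓▓██▒▒▓▓


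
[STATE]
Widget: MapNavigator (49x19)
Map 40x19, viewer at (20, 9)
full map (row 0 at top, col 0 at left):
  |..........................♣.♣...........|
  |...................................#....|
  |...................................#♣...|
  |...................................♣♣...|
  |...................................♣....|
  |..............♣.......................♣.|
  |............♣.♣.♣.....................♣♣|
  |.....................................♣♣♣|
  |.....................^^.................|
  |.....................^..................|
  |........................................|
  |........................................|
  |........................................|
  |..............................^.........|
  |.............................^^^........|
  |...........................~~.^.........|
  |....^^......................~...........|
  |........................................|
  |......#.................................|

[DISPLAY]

    ..........................♣.♣...........     
    ...................................#....     
    ...................................#♣...     
    ...................................♣♣...     
    ...................................♣....     
    ..............♣.......................♣.     
    ............♣.♣.♣.....................♣♣     
    .....................................♣♣♣     
    .....................^^.................     
    ....................@^..................     
    ........................................     
    ........................................     
    ........................................     
    ..............................^.........     
    .............................^^^........     
    ...........................~~.^.........     
    ....^^......................~...........     
    ........................................     
    ......#.................................     


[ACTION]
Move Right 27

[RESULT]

...........♣.♣...........                        
....................#....                        
....................#♣...                        
....................♣♣...                        
....................♣....                        
.......................♣.                        
.♣.....................♣♣                        
......................♣♣♣                        
......^^.................                        
......^.................@                        
.........................                        
.........................                        
.........................                        
...............^.........                        
..............^^^........                        
............~~.^.........                        
.............~...........                        
.........................                        
.........................                        


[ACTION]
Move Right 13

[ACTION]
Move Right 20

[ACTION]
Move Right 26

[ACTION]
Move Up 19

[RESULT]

                                                 
                                                 
                                                 
                                                 
                                                 
                                                 
                                                 
                                                 
                                                 
...........♣.♣..........@                        
....................#....                        
....................#♣...                        
....................♣♣...                        
....................♣....                        
.......................♣.                        
.♣.....................♣♣                        
......................♣♣♣                        
......^^.................                        
......^..................                        


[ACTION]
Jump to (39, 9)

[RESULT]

...........♣.♣...........                        
....................#....                        
....................#♣...                        
....................♣♣...                        
....................♣....                        
.......................♣.                        
.♣.....................♣♣                        
......................♣♣♣                        
......^^.................                        
......^.................@                        
.........................                        
.........................                        
.........................                        
...............^.........                        
..............^^^........                        
............~~.^.........                        
.............~...........                        
.........................                        
.........................                        


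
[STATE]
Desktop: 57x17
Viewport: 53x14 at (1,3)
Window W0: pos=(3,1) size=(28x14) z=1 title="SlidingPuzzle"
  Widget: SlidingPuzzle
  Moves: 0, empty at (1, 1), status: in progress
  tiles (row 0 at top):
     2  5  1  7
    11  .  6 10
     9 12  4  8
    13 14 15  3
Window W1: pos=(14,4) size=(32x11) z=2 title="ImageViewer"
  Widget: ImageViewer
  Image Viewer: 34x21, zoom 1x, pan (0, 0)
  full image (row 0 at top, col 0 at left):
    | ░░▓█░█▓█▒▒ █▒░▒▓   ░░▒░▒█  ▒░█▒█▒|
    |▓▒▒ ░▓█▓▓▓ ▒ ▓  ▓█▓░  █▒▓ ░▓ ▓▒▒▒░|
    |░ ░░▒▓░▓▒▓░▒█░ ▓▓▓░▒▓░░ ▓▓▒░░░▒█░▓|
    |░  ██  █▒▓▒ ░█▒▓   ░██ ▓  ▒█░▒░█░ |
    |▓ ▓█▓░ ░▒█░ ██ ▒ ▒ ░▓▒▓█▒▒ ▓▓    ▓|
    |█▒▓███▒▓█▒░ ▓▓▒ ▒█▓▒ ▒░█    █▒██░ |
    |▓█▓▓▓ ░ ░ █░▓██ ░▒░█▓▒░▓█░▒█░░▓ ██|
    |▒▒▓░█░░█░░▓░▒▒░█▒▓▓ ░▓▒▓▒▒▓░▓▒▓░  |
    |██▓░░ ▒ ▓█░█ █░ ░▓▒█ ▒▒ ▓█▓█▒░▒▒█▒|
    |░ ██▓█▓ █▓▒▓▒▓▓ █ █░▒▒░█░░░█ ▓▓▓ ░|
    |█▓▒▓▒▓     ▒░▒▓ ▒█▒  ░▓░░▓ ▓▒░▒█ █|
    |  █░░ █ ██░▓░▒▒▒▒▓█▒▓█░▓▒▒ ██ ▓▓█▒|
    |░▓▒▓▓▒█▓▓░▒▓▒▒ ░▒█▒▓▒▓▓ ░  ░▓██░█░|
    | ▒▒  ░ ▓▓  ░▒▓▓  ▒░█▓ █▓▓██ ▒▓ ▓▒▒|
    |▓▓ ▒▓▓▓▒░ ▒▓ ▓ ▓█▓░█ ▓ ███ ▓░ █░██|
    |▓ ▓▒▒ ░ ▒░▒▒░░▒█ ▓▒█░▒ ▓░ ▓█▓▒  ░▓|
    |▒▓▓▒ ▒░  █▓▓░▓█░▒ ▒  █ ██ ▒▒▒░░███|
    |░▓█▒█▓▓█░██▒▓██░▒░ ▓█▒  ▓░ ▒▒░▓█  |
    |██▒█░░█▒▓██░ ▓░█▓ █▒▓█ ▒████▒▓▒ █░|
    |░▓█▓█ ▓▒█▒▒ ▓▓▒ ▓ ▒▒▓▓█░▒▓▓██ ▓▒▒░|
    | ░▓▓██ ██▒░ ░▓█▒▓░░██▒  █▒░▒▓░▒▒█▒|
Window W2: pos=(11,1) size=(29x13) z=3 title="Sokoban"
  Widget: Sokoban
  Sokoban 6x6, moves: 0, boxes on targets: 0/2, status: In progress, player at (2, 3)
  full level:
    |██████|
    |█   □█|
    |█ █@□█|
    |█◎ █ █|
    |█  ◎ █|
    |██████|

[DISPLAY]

  ┠───────┠───────────────────────────┨              
  ┃┌────┬─┃██████                     ┃━━━━━┓        
  ┃│  2 │ ┃█   □█                     ┃     ┃        
  ┃├────┼─┃█ █@□█                     ┃─────┨        
  ┃│ 11 │ ┃█◎ █ █                     ┃█  ▒░┃        
  ┃├────┼─┃█  ◎ █                     ┃ ░▓ ▓┃        
  ┃│  9 │ ┃██████                     ┃▓▒░░░┃        
  ┃├────┼─┃Moves: 0  0/2              ┃ ▒█░▒┃        
  ┃│ 13 │ ┃                           ┃▒ ▓▓ ┃        
  ┃└────┴─┃                           ┃   █▒┃        
  ┃Moves: ┗━━━━━━━━━━━━━━━━━━━━━━━━━━━┛░▒█░░┃        
  ┗━━━━━━━━━━┗━━━━━━━━━━━━━━━━━━━━━━━━━━━━━━┛        
                                                     
                                                     


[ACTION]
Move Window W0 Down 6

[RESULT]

  ┏━━━━━━━┠───────────────────────────┨              
  ┃ Slidin┃██████                     ┃━━━━━┓        
  ┠───────┃█   □█                     ┃     ┃        
  ┃┌────┬─┃█ █@□█                     ┃─────┨        
  ┃│  2 │ ┃█◎ █ █                     ┃█  ▒░┃        
  ┃├────┼─┃█  ◎ █                     ┃ ░▓ ▓┃        
  ┃│ 11 │ ┃██████                     ┃▓▒░░░┃        
  ┃├────┼─┃Moves: 0  0/2              ┃ ▒█░▒┃        
  ┃│  9 │ ┃                           ┃▒ ▓▓ ┃        
  ┃├────┼─┃                           ┃   █▒┃        
  ┃│ 13 │ ┗━━━━━━━━━━━━━━━━━━━━━━━━━━━┛░▒█░░┃        
  ┃└────┴────┗━━━━━━━━━━━━━━━━━━━━━━━━━━━━━━┛        
  ┃Moves: 0                  ┃                       
  ┗━━━━━━━━━━━━━━━━━━━━━━━━━━┛                       


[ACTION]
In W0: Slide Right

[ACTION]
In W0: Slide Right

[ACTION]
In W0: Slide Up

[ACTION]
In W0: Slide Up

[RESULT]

  ┏━━━━━━━┠───────────────────────────┨              
  ┃ Slidin┃██████                     ┃━━━━━┓        
  ┠───────┃█   □█                     ┃     ┃        
  ┃┌────┬─┃█ █@□█                     ┃─────┨        
  ┃│  2 │ ┃█◎ █ █                     ┃█  ▒░┃        
  ┃├────┼─┃█  ◎ █                     ┃ ░▓ ▓┃        
  ┃│  9 │ ┃██████                     ┃▓▒░░░┃        
  ┃├────┼─┃Moves: 0  0/2              ┃ ▒█░▒┃        
  ┃│ 13 │ ┃                           ┃▒ ▓▓ ┃        
  ┃├────┼─┃                           ┃   █▒┃        
  ┃│    │ ┗━━━━━━━━━━━━━━━━━━━━━━━━━━━┛░▒█░░┃        
  ┃└────┴────┗━━━━━━━━━━━━━━━━━━━━━━━━━━━━━━┛        
  ┃Moves: 3                  ┃                       
  ┗━━━━━━━━━━━━━━━━━━━━━━━━━━┛                       


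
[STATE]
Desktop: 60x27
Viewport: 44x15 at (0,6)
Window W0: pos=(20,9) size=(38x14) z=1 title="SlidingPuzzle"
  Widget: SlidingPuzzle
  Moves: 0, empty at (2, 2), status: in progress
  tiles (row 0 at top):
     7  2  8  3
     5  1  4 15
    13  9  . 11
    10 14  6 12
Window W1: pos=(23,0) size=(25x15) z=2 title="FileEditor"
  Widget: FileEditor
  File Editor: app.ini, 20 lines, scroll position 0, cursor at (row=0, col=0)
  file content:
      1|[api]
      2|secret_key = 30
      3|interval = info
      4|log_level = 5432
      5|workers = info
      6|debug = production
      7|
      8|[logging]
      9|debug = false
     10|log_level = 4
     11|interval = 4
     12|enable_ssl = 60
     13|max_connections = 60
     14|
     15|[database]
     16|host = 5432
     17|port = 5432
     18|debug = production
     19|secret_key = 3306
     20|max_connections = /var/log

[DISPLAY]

                       ┃log_level = 5432    
                       ┃workers = info      
                       ┃debug = production  
                    ┏━━┃                    
                    ┃ S┃[logging]           
                    ┠──┃debug = false       
                    ┃┌─┃log_level = 4       
                    ┃│ ┃interval = 4        
                    ┃├─┗━━━━━━━━━━━━━━━━━━━━
                    ┃│  5 │  1 │  4 │ 15 │  
                    ┃├────┼────┼────┼────┤  
                    ┃│ 13 │  9 │    │ 11 │  
                    ┃├────┼────┼────┼────┤  
                    ┃│ 10 │ 14 │  6 │ 12 │  
                    ┃└────┴────┴────┴────┘  


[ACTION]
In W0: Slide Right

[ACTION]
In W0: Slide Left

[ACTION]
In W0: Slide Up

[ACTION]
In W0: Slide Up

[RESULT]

                       ┃log_level = 5432    
                       ┃workers = info      
                       ┃debug = production  
                    ┏━━┃                    
                    ┃ S┃[logging]           
                    ┠──┃debug = false       
                    ┃┌─┃log_level = 4       
                    ┃│ ┃interval = 4        
                    ┃├─┗━━━━━━━━━━━━━━━━━━━━
                    ┃│  5 │  1 │  4 │ 15 │  
                    ┃├────┼────┼────┼────┤  
                    ┃│ 13 │  9 │  6 │ 11 │  
                    ┃├────┼────┼────┼────┤  
                    ┃│ 10 │ 14 │    │ 12 │  
                    ┃└────┴────┴────┴────┘  


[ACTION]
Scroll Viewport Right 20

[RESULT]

       ┃log_level = 5432      ░┃            
       ┃workers = info        ░┃            
       ┃debug = production    ░┃            
    ┏━━┃                      ░┃━━━━━━━━━┓  
    ┃ S┃[logging]             ░┃         ┃  
    ┠──┃debug = false         ░┃─────────┨  
    ┃┌─┃log_level = 4         ░┃         ┃  
    ┃│ ┃interval = 4          ▼┃         ┃  
    ┃├─┗━━━━━━━━━━━━━━━━━━━━━━━┛         ┃  
    ┃│  5 │  1 │  4 │ 15 │               ┃  
    ┃├────┼────┼────┼────┤               ┃  
    ┃│ 13 │  9 │  6 │ 11 │               ┃  
    ┃├────┼────┼────┼────┤               ┃  
    ┃│ 10 │ 14 │    │ 12 │               ┃  
    ┃└────┴────┴────┴────┘               ┃  


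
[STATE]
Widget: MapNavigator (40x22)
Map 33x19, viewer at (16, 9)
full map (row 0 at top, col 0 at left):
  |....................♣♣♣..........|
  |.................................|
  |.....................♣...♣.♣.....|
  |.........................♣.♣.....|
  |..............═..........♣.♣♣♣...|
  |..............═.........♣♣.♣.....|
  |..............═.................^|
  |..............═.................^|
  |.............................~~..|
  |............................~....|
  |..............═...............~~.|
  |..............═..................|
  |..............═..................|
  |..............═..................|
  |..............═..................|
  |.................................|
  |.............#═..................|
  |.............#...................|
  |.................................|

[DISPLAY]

                                        
                                        
    ....................♣♣♣..........   
    .................................   
    .....................♣...♣.♣.....   
    .........................♣.♣.....   
    ..............═..........♣.♣♣♣...   
    ..............═.........♣♣.♣.....   
    ..............═.................^   
    ..............═.................^   
    .............................~~..   
    ................@...........~....   
    ..............═...............~~.   
    ..............═..................   
    ..............═..................   
    ..............═..................   
    ..............═..................   
    .................................   
    .............#═..................   
    .............#...................   
    .................................   
                                        


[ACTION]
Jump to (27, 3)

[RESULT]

                                        
                                        
                                        
                                        
                                        
                                        
                                        
                                        
.............♣♣♣..........              
..........................              
..............♣...♣.♣.....              
..................♣.@.....              
.......═..........♣.♣♣♣...              
.......═.........♣♣.♣.....              
.......═.................^              
.......═.................^              
......................~~..              
.....................~....              
.......═...............~~.              
.......═..................              
.......═..................              
.......═..................              


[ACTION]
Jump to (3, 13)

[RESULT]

                 .....................♣.
                 .......................
                 ..............═........
                 ..............═........
                 ..............═........
                 ..............═........
                 .......................
                 .......................
                 ..............═........
                 ..............═........
                 ..............═........
                 ...@..........═........
                 ..............═........
                 .......................
                 .............#═........
                 .............#.........
                 .......................
                                        
                                        
                                        
                                        
                                        


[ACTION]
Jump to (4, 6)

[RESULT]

                                        
                                        
                                        
                                        
                                        
                ....................♣♣♣.
                ........................
                .....................♣..
                ........................
                ..............═.........
                ..............═.........
                ....@.........═.........
                ..............═.........
                ........................
                ........................
                ..............═.........
                ..............═.........
                ..............═.........
                ..............═.........
                ..............═.........
                ........................
                .............#═.........


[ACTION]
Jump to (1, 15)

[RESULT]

                   ..............═......
                   ..............═......
                   ..............═......
                   ..............═......
                   .....................
                   .....................
                   ..............═......
                   ..............═......
                   ..............═......
                   ..............═......
                   ..............═......
                   .@...................
                   .............#═......
                   .............#.......
                   .....................
                                        
                                        
                                        
                                        
                                        
                                        
                                        
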